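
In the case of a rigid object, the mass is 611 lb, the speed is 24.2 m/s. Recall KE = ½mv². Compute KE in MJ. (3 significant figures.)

KE is given directly by: KE = ½mv².
m = 611 lb = 277.1 kg; v = 24.2 m/s.
KE = 81154 J
81154 J × (1 MJ / 1.000×10^6 J) = 0.08115 MJ

0.0812 MJ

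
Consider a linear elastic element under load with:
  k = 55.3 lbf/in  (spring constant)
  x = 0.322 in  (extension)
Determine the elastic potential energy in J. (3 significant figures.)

Directly: U = ½kx².
k = 55.3 lbf/in = 9685 N/m; x = 0.322 in = 0.008179 m.
U = 0.3239 J

0.324 J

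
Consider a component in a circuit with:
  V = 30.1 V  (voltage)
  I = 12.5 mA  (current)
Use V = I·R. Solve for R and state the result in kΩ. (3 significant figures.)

2.41 kΩ

Solving V = I·R for R: R = V/I.
V = 30.1 V; I = 12.5 mA = 0.01250 A.
R = 2408 Ω
2408 Ω × (1 kΩ / 1000 Ω) = 2.408 kΩ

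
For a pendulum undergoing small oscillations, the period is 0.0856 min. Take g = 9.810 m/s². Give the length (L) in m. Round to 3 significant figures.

Rearranging: L = g·(T/2π)².
T = 0.0856 min = 5.136 s; g = 9.810 m/s².
L = 6.555 m

6.55 m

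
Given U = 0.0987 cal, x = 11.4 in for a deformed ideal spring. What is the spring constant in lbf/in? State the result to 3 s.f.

0.0562 lbf/in

Rearranging U = ½k·x² for k: k = 2U/x².
U = 0.0987 cal = 0.4130 J; x = 11.4 in = 0.2896 m.
k = 9.851 N/m
9.851 N/m × (1 lbf/in / 175.1 N/m) = 0.05625 lbf/in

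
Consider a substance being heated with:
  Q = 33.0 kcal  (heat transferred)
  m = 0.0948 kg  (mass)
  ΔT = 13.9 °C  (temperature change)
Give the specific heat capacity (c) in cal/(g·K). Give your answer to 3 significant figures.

Rearranging Q = m·c·ΔT for c: c = Q/(m·ΔT).
Q = 33.0 kcal = 1.381×10^5 J; m = 0.0948 kg; ΔT = 13.9 °C = 13.90 K.
c = 1.048×10^5 J/(kg·K)
1.048×10^5 J/(kg·K) × (1 cal/(g·K) / 4184 J/(kg·K)) = 25.04 cal/(g·K)

25.0 cal/(g·K)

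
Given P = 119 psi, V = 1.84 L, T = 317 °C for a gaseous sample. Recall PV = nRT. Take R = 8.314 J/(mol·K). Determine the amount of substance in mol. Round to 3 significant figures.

0.308 mol

From the ideal-gas law: n = PV/(RT).
P = 119 psi = 8.205×10^5 Pa; V = 1.84 L = 0.001840 m³; T = 317 °C = 590.1 K; R = 8.314 J/(mol·K).
n = 0.3077 mol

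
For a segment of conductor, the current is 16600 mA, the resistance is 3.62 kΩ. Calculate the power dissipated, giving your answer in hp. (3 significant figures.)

P is given directly by: P = I²R.
I = 16600 mA = 16.60 A; R = 3.62 kΩ = 3620 Ω.
P = 9.975×10^5 W  (the unit combination reduces to kg·m²/s³ = W)
9.975×10^5 W × (1 hp / 745.7 W) = 1338 hp

1340 hp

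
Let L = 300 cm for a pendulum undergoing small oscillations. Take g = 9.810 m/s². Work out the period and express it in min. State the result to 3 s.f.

0.0579 min

Directly: T = 2π√(L/g).
L = 300 cm = 3.000 m; g = 9.810 m/s².
T = 3.475 s
3.475 s × (1 min / 60.00 s) = 0.05791 min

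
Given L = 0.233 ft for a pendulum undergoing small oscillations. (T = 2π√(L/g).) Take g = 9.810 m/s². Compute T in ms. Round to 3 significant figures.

535 ms

T is given directly by: T = 2π√(L/g).
L = 0.233 ft = 0.07102 m; g = 9.810 m/s².
T = 0.5346 s
0.5346 s × (1 ms / 0.001000 s) = 534.6 ms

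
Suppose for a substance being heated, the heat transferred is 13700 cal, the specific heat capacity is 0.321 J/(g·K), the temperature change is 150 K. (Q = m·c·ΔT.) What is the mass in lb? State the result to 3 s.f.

2.62 lb

Rearranging Q = m·c·ΔT for m: m = Q/(c·ΔT).
Q = 13700 cal = 57321 J; c = 0.321 J/(g·K) = 321.0 J/(kg·K); ΔT = 150 K.
m = 1.190 kg
1.190 kg × (1 lb / 0.4536 kg) = 2.625 lb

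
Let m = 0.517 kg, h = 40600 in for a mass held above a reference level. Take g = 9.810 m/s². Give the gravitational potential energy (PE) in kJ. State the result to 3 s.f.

PE is given directly by: PE = mgh.
m = 0.517 kg; h = 40600 in = 1031 m; g = 9.810 m/s².
PE = 5230 J  (the unit combination reduces to kg·m²/s² = J)
5230 J × (1 kJ / 1000 J) = 5.230 kJ

5.23 kJ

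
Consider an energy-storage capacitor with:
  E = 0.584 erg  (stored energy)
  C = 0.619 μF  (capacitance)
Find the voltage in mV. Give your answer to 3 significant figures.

Rearranging: V = √(2E/C).
E = 0.584 erg = 5.840×10^-8 J; C = 0.619 μF = 6.190×10^-7 F.
V = 0.4344 V
0.4344 V × (1 mV / 0.001000 V) = 434.4 mV

434 mV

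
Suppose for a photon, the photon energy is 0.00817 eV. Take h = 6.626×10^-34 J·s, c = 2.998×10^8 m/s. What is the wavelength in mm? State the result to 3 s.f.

0.152 mm

Rearranging: λ = hc/E.
E = 0.00817 eV = 1.309×10^-21 J; h = 6.626×10^-34 J·s; c = 2.998×10^8 m/s.
λ = 1.518×10^-4 m
1.518×10^-4 m × (1 mm / 0.001000 m) = 0.1518 mm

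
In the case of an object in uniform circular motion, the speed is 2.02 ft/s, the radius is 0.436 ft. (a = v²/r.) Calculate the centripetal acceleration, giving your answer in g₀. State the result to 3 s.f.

0.291 g₀

a is given directly by: a = v²/r.
v = 2.02 ft/s = 0.6157 m/s; r = 0.436 ft = 0.1329 m.
a = 2.853 m/s²
2.853 m/s² × (1 g₀ / 9.807 m/s²) = 0.2909 g₀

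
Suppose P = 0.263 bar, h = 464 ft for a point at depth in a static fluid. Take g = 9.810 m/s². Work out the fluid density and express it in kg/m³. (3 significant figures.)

Rearranging: ρ = P/(g·h).
P = 0.263 bar = 26300 Pa; h = 464 ft = 141.4 m; g = 9.810 m/s².
ρ = 18.96 kg/m³

19.0 kg/m³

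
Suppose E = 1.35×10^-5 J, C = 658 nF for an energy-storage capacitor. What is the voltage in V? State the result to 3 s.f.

6.41 V

Rearranging: V = √(2E/C).
E = 1.35×10^-5 J; C = 658 nF = 6.580×10^-7 F.
V = 6.406 V  (the unit combination reduces to kg·m²/(A·s³) = V)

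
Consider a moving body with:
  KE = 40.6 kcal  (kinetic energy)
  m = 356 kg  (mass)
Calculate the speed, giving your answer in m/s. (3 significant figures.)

30.9 m/s

Rearranging: v = √(2·KE/m).
KE = 40.6 kcal = 1.699×10^5 J; m = 356 kg.
v = 30.89 m/s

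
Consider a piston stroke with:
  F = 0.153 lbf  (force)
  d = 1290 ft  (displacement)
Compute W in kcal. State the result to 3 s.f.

Directly: W = F·d.
F = 0.153 lbf = 0.6806 N; d = 1290 ft = 393.2 m.
W = 267.6 J
267.6 J × (1 kcal / 4184 J) = 0.06396 kcal

0.0640 kcal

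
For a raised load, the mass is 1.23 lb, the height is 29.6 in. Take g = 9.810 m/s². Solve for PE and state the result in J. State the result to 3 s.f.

PE is given directly by: PE = mgh.
m = 1.23 lb = 0.5579 kg; h = 29.6 in = 0.7518 m; g = 9.810 m/s².
PE = 4.115 J

4.11 J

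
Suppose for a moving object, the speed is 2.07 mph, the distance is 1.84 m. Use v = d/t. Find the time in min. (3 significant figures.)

Rearranging: t = d/v.
v = 2.07 mph = 0.9254 m/s; d = 1.84 m.
t = 1.988 s
1.988 s × (1 min / 60.00 s) = 0.03314 min

0.0331 min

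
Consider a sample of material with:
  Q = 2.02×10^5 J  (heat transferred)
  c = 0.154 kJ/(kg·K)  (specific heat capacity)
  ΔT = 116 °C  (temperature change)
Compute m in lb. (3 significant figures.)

Rearranging Q = m·c·ΔT for m: m = Q/(c·ΔT).
Q = 2.02×10^5 J; c = 0.154 kJ/(kg·K) = 154.0 J/(kg·K); ΔT = 116 °C = 116.0 K.
m = 11.31 kg
11.31 kg × (1 lb / 0.4536 kg) = 24.93 lb

24.9 lb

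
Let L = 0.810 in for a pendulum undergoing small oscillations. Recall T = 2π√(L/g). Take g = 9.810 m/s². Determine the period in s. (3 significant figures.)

0.288 s

Directly: T = 2π√(L/g).
L = 0.810 in = 0.02057 m; g = 9.810 m/s².
T = 0.2877 s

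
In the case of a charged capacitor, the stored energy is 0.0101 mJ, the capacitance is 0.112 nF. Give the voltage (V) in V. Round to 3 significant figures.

425 V

Rearranging E = ½C·V² for V: V = √(2E/C).
E = 0.0101 mJ = 1.010×10^-5 J; C = 0.112 nF = 1.120×10^-10 F.
V = 424.7 V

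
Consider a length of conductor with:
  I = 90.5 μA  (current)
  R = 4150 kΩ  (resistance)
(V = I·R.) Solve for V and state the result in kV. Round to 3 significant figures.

0.376 kV

Directly: V = IR.
I = 90.5 μA = 9.050×10^-5 A; R = 4150 kΩ = 4.150×10^6 Ω.
V = 375.6 V  (the unit combination reduces to kg·m²/(A·s³) = V)
375.6 V × (1 kV / 1000 V) = 0.3756 kV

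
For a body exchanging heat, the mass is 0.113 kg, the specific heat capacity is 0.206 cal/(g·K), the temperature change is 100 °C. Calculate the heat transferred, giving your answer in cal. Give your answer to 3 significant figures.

2330 cal

Q is given directly by: Q = mcΔT.
m = 0.113 kg; c = 0.206 cal/(g·K) = 861.9 J/(kg·K); ΔT = 100 °C = 100.0 K.
Q = 9740 J  (the unit combination reduces to kg·m²/s² = J)
9740 J × (1 cal / 4.184 J) = 2328 cal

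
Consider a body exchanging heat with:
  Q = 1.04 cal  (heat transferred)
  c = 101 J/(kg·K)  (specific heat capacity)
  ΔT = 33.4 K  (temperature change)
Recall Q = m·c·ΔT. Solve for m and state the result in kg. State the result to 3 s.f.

0.00129 kg

Solving Q = m·c·ΔT for m: m = Q/(c·ΔT).
Q = 1.04 cal = 4.351 J; c = 101 J/(kg·K); ΔT = 33.4 K.
m = 0.001290 kg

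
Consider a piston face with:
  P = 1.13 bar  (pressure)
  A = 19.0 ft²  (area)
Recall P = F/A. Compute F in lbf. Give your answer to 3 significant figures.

Rearranging: F = P·A.
P = 1.13 bar = 1.130×10^5 Pa; A = 19.0 ft² = 1.765 m².
F = 1.995×10^5 N
1.995×10^5 N × (1 lbf / 4.448 N) = 44841 lbf

44800 lbf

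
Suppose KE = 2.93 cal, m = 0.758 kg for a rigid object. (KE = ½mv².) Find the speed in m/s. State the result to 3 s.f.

5.69 m/s

Solving KE = ½mv² for v: v = √(2·KE/m).
KE = 2.93 cal = 12.26 J; m = 0.758 kg.
v = 5.687 m/s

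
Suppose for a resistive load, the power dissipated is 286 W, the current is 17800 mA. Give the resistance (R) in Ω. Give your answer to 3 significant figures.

Rearranging P = I²R for R: R = P/I².
P = 286 W; I = 17800 mA = 17.80 A.
R = 0.9027 Ω

0.903 Ω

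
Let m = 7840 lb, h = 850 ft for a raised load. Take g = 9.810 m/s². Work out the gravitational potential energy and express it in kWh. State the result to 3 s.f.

Directly: PE = mgh.
m = 7840 lb = 3556 kg; h = 850 ft = 259.1 m; g = 9.810 m/s².
PE = 9.038×10^6 J  (the unit combination reduces to kg·m²/s² = J)
9.038×10^6 J × (1 kWh / 3.600×10^6 J) = 2.511 kWh

2.51 kWh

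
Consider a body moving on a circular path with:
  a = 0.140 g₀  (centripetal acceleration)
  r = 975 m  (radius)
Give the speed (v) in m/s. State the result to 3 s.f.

Rearranging: v = √(a·r).
a = 0.140 g₀ = 1.373 m/s²; r = 975 m.
v = 36.59 m/s

36.6 m/s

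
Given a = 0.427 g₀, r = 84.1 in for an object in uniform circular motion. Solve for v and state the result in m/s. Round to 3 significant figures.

2.99 m/s

Solving a = v²/r for v: v = √(a·r).
a = 0.427 g₀ = 4.187 m/s²; r = 84.1 in = 2.136 m.
v = 2.991 m/s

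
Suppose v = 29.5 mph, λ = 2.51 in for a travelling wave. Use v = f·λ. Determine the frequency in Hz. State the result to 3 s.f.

Solving v = f·λ for f: f = v/λ.
v = 29.5 mph = 13.19 m/s; λ = 2.51 in = 0.06375 m.
f = 206.9 Hz

207 Hz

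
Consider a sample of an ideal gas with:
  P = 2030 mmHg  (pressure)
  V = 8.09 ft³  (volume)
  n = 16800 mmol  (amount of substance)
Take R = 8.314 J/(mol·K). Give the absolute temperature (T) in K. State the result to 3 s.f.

Solving PV = nRT for T: T = PV/(nR).
P = 2030 mmHg = 2.706×10^5 Pa; V = 8.09 ft³ = 0.2291 m³; n = 16800 mmol = 16.80 mol; R = 8.314 J/(mol·K).
T = 443.9 K

444 K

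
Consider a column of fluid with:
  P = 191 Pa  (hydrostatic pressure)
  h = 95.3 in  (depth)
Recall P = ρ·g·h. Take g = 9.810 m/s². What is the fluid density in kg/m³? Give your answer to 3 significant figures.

Solving P = ρ·g·h for ρ: ρ = P/(g·h).
P = 191 Pa; h = 95.3 in = 2.421 m; g = 9.810 m/s².
ρ = 8.043 kg/m³

8.04 kg/m³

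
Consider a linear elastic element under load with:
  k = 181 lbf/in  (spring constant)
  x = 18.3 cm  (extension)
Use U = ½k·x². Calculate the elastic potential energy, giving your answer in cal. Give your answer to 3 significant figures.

127 cal

U is given directly by: U = ½kx².
k = 181 lbf/in = 31698 N/m; x = 18.3 cm = 0.1830 m.
U = 530.8 J  (the unit combination reduces to kg·m²/s² = J)
530.8 J × (1 cal / 4.184 J) = 126.9 cal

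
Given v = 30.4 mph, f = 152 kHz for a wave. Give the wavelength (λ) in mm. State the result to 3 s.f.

Rearranging v = f·λ for λ: λ = v/f.
v = 30.4 mph = 13.59 m/s; f = 152 kHz = 1.520×10^5 Hz.
λ = 8.941×10^-5 m
8.941×10^-5 m × (1 mm / 0.001000 m) = 0.08941 mm

0.0894 mm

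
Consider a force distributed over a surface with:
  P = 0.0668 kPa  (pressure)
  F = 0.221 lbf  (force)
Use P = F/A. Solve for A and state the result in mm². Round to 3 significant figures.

14700 mm²

Solving P = F/A for A: A = F/P.
P = 0.0668 kPa = 66.80 Pa; F = 0.221 lbf = 0.9831 N.
A = 0.01472 m²
0.01472 m² × (1 mm² / 1.000×10^-6 m²) = 14716 mm²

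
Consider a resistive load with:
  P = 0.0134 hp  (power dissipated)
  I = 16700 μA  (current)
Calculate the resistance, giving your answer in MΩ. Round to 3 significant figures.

0.0358 MΩ

Rearranging P = I²R for R: R = P/I².
P = 0.0134 hp = 9.992 W; I = 16700 μA = 0.01670 A.
R = 35829 Ω
35829 Ω × (1 MΩ / 1.000×10^6 Ω) = 0.03583 MΩ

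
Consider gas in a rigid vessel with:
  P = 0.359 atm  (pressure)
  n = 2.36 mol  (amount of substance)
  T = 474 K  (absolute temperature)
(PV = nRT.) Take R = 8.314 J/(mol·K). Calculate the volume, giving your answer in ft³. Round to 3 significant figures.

Solving PV = nRT for V: V = nRT/P.
P = 0.359 atm = 36376 Pa; n = 2.36 mol; T = 474 K; R = 8.314 J/(mol·K).
V = 0.2557 m³
0.2557 m³ × (1 ft³ / 0.02832 m³) = 9.029 ft³

9.03 ft³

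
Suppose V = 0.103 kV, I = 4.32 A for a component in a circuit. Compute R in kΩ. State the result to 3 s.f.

0.0238 kΩ

Rearranging: R = V/I.
V = 0.103 kV = 103.0 V; I = 4.32 A.
R = 23.84 Ω
23.84 Ω × (1 kΩ / 1000 Ω) = 0.02384 kΩ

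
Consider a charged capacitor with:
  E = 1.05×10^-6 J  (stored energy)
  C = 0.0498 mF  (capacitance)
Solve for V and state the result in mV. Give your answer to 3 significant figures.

Solving E = ½C·V² for V: V = √(2E/C).
E = 1.05×10^-6 J; C = 0.0498 mF = 4.980×10^-5 F.
V = 0.2054 V
0.2054 V × (1 mV / 0.001000 V) = 205.4 mV

205 mV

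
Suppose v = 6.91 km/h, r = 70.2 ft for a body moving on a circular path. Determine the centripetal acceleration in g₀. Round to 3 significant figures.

Directly: a = v²/r.
v = 6.91 km/h = 1.919 m/s; r = 70.2 ft = 21.40 m.
a = 0.1722 m/s²
0.1722 m/s² × (1 g₀ / 9.807 m/s²) = 0.01756 g₀

0.0176 g₀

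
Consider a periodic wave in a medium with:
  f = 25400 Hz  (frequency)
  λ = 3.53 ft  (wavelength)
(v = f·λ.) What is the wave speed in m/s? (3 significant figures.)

27300 m/s

Directly: v = fλ.
f = 25400 Hz; λ = 3.53 ft = 1.076 m.
v = 27329 m/s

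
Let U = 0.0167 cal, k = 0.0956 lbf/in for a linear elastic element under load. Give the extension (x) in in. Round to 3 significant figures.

3.60 in

Rearranging: x = √(2U/k).
U = 0.0167 cal = 0.06987 J; k = 0.0956 lbf/in = 16.74 N/m.
x = 0.09136 m
0.09136 m × (1 in / 0.02540 m) = 3.597 in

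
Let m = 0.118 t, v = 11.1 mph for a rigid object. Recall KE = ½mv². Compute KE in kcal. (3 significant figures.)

Directly: KE = ½mv².
m = 0.118 t = 118.0 kg; v = 11.1 mph = 4.962 m/s.
KE = 1453 J
1453 J × (1 kcal / 4184 J) = 0.3472 kcal

0.347 kcal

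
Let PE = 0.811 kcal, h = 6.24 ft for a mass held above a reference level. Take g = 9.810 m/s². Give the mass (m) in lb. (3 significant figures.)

Rearranging PE = m·g·h for m: m = PE/(g·h).
PE = 0.811 kcal = 3393 J; h = 6.24 ft = 1.902 m; g = 9.810 m/s².
m = 181.9 kg
181.9 kg × (1 lb / 0.4536 kg) = 400.9 lb

401 lb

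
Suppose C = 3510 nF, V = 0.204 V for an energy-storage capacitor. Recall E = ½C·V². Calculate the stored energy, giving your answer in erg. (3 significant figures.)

Directly: E = ½CV².
C = 3510 nF = 3.510×10^-6 F; V = 0.204 V.
E = 7.304×10^-8 J
7.304×10^-8 J × (1 erg / 1.000×10^-7 J) = 0.7304 erg

0.730 erg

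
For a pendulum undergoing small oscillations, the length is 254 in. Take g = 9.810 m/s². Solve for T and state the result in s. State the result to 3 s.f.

Directly: T = 2π√(L/g).
L = 254 in = 6.452 m; g = 9.810 m/s².
T = 5.095 s

5.10 s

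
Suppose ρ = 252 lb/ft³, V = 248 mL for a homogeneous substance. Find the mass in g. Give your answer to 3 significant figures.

1000 g

Rearranging: m = ρV.
ρ = 252 lb/ft³ = 4037 kg/m³; V = 248 mL = 2.480×10^-4 m³.
m = 1.001 kg
1.001 kg × (1 g / 0.001000 kg) = 1001 g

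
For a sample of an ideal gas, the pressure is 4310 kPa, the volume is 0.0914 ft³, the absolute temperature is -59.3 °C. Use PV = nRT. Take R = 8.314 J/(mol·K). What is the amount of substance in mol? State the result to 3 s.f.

6.27 mol

From the ideal-gas law: n = PV/(RT).
P = 4310 kPa = 4.310×10^6 Pa; V = 0.0914 ft³ = 0.002588 m³; T = -59.3 °C = 213.8 K; R = 8.314 J/(mol·K).
n = 6.274 mol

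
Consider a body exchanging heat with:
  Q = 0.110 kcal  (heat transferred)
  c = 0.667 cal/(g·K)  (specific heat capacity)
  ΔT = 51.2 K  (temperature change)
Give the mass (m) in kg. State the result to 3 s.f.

0.00322 kg

Solving Q = m·c·ΔT for m: m = Q/(c·ΔT).
Q = 0.110 kcal = 460.2 J; c = 0.667 cal/(g·K) = 2791 J/(kg·K); ΔT = 51.2 K.
m = 0.003221 kg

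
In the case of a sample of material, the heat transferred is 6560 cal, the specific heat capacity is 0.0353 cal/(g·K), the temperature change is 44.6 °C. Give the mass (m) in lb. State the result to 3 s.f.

Rearranging Q = m·c·ΔT for m: m = Q/(c·ΔT).
Q = 6560 cal = 27447 J; c = 0.0353 cal/(g·K) = 147.7 J/(kg·K); ΔT = 44.6 °C = 44.60 K.
m = 4.167 kg
4.167 kg × (1 lb / 0.4536 kg) = 9.186 lb

9.19 lb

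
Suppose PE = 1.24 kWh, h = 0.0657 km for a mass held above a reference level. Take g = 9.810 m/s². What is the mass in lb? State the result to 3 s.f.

Rearranging PE = m·g·h for m: m = PE/(g·h).
PE = 1.24 kWh = 4.464×10^6 J; h = 0.0657 km = 65.70 m; g = 9.810 m/s².
m = 6926 kg
6926 kg × (1 lb / 0.4536 kg) = 15269 lb

15300 lb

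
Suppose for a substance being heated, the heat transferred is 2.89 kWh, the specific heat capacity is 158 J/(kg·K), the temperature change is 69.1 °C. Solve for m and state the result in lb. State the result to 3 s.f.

2100 lb

Rearranging: m = Q/(c·ΔT).
Q = 2.89 kWh = 1.040×10^7 J; c = 158 J/(kg·K); ΔT = 69.1 °C = 69.10 K.
m = 952.9 kg
952.9 kg × (1 lb / 0.4536 kg) = 2101 lb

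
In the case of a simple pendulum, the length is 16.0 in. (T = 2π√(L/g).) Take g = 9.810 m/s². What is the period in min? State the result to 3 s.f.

0.0213 min

Directly: T = 2π√(L/g).
L = 16.0 in = 0.4064 m; g = 9.810 m/s².
T = 1.279 s
1.279 s × (1 min / 60.00 s) = 0.02131 min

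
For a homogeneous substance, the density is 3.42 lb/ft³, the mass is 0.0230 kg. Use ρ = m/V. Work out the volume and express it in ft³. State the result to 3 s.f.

Rearranging ρ = m/V for V: V = m/ρ.
ρ = 3.42 lb/ft³ = 54.78 kg/m³; m = 0.0230 kg.
V = 4.198×10^-4 m³
4.198×10^-4 m³ × (1 ft³ / 0.02832 m³) = 0.01483 ft³

0.0148 ft³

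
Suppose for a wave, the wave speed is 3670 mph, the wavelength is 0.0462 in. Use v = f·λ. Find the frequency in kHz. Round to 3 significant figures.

Solving v = f·λ for f: f = v/λ.
v = 3670 mph = 1641 m/s; λ = 0.0462 in = 0.001173 m.
f = 1.398×10^6 Hz
1.398×10^6 Hz × (1 kHz / 1000 Hz) = 1398 kHz

1400 kHz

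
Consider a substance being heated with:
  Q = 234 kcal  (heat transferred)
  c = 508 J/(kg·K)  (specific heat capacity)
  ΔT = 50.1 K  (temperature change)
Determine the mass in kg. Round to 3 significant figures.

38.5 kg

Solving Q = m·c·ΔT for m: m = Q/(c·ΔT).
Q = 234 kcal = 9.791×10^5 J; c = 508 J/(kg·K); ΔT = 50.1 K.
m = 38.47 kg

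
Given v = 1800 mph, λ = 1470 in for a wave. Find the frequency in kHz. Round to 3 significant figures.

0.0216 kHz

Solving v = f·λ for f: f = v/λ.
v = 1800 mph = 804.7 m/s; λ = 1470 in = 37.34 m.
f = 21.55 Hz
21.55 Hz × (1 kHz / 1000 Hz) = 0.02155 kHz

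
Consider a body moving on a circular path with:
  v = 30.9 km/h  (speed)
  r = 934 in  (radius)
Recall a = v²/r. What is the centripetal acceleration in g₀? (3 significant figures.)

a is given directly by: a = v²/r.
v = 30.9 km/h = 8.583 m/s; r = 934 in = 23.72 m.
a = 3.105 m/s²
3.105 m/s² × (1 g₀ / 9.807 m/s²) = 0.3167 g₀

0.317 g₀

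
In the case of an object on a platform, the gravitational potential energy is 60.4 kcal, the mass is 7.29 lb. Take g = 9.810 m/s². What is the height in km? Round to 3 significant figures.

7.79 km

Rearranging PE = m·g·h for h: h = PE/(m·g).
PE = 60.4 kcal = 2.527×10^5 J; m = 7.29 lb = 3.307 kg; g = 9.810 m/s².
h = 7791 m
7791 m × (1 km / 1000 m) = 7.791 km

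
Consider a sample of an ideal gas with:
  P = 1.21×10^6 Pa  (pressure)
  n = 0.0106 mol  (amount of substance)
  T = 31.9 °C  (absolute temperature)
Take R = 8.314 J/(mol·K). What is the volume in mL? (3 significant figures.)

From the ideal-gas law: V = nRT/P.
P = 1.21×10^6 Pa; n = 0.0106 mol; T = 31.9 °C = 305.0 K; R = 8.314 J/(mol·K).
V = 2.222×10^-5 m³
2.222×10^-5 m³ × (1 mL / 1.000×10^-6 m³) = 22.22 mL

22.2 mL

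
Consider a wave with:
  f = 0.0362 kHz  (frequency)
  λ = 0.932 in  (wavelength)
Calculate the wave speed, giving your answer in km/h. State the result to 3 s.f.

Directly: v = fλ.
f = 0.0362 kHz = 36.20 Hz; λ = 0.932 in = 0.02367 m.
v = 0.8570 m/s
0.8570 m/s × (1 km/h / 0.2778 m/s) = 3.085 km/h

3.09 km/h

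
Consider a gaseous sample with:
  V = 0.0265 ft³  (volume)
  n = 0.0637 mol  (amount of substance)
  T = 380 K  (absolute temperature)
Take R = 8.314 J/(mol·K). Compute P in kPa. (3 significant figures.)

268 kPa

From the ideal-gas law: P = nRT/V.
V = 0.0265 ft³ = 7.504×10^-4 m³; n = 0.0637 mol; T = 380 K; R = 8.314 J/(mol·K).
P = 2.682×10^5 Pa  (the unit combination reduces to kg/(m·s²) = Pa)
2.682×10^5 Pa × (1 kPa / 1000 Pa) = 268.2 kPa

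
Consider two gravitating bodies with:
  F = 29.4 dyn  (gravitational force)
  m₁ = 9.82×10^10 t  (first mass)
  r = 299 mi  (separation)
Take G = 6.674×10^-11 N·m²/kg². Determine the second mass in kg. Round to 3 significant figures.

10400 kg

Solving F = G·m₁·m₂/r² for m₂: m₂ = F·r²/(G·m₁).
F = 29.4 dyn = 2.940×10^-4 N; m₁ = 9.82×10^10 t = 9.820×10^13 kg; r = 299 mi = 4.812×10^5 m; G = 6.674×10^-11 N·m²/kg².
m₂ = 10387 kg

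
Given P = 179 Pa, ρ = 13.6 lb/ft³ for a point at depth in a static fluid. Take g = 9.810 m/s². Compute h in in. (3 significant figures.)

Rearranging P = ρ·g·h for h: h = P/(ρ·g).
P = 179 Pa; ρ = 13.6 lb/ft³ = 217.9 kg/m³; g = 9.810 m/s².
h = 0.08376 m
0.08376 m × (1 in / 0.02540 m) = 3.298 in

3.30 in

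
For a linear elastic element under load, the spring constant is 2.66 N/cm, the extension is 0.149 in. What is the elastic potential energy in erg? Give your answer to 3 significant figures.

Directly: U = ½kx².
k = 2.66 N/cm = 266.0 N/m; x = 0.149 in = 0.003785 m.
U = 0.001905 J
0.001905 J × (1 erg / 1.000×10^-7 J) = 19050 erg

19000 erg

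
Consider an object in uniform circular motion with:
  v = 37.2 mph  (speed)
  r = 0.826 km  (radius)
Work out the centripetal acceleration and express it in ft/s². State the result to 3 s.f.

1.10 ft/s²

a is given directly by: a = v²/r.
v = 37.2 mph = 16.63 m/s; r = 0.826 km = 826.0 m.
a = 0.3348 m/s²
0.3348 m/s² × (1 ft/s² / 0.3048 m/s²) = 1.098 ft/s²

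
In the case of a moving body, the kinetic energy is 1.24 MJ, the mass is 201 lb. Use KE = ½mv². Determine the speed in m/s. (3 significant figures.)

Solving KE = ½mv² for v: v = √(2·KE/m).
KE = 1.24 MJ = 1.240×10^6 J; m = 201 lb = 91.17 kg.
v = 164.9 m/s

165 m/s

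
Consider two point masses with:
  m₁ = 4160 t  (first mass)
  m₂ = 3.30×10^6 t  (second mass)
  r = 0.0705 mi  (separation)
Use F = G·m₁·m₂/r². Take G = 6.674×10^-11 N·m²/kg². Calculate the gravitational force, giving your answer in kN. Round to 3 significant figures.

0.0712 kN

From Newton's law of gravitation: F = Gm₁m₂/r².
m₁ = 4160 t = 4.160×10^6 kg; m₂ = 3.30×10^6 t = 3.300×10^9 kg; r = 0.0705 mi = 113.5 m; G = 6.674×10^-11 N·m²/kg².
F = 71.17 N
71.17 N × (1 kN / 1000 N) = 0.07117 kN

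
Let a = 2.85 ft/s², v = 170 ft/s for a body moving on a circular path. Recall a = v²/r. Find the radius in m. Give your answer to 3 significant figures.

3090 m

Solving a = v²/r for r: r = v²/a.
a = 2.85 ft/s² = 0.8687 m/s²; v = 170 ft/s = 51.82 m/s.
r = 3091 m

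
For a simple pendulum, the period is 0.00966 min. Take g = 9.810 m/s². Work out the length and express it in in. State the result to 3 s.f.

Rearranging: L = g·(T/2π)².
T = 0.00966 min = 0.5796 s; g = 9.810 m/s².
L = 0.08348 m
0.08348 m × (1 in / 0.02540 m) = 3.286 in

3.29 in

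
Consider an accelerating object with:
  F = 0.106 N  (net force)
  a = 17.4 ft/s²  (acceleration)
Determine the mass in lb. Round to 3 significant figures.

0.0441 lb

From Newton's second law: m = F/a.
F = 0.106 N; a = 17.4 ft/s² = 5.304 m/s².
m = 0.01999 kg
0.01999 kg × (1 lb / 0.4536 kg) = 0.04406 lb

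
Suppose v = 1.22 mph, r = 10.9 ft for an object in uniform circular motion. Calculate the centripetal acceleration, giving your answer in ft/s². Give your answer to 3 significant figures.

a is given directly by: a = v²/r.
v = 1.22 mph = 0.5454 m/s; r = 10.9 ft = 3.322 m.
a = 0.08953 m/s²
0.08953 m/s² × (1 ft/s² / 0.3048 m/s²) = 0.2937 ft/s²

0.294 ft/s²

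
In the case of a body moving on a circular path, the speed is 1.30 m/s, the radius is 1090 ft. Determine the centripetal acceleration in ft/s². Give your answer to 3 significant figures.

Directly: a = v²/r.
v = 1.30 m/s; r = 1090 ft = 332.2 m.
a = 0.005087 m/s²
0.005087 m/s² × (1 ft/s² / 0.3048 m/s²) = 0.01669 ft/s²

0.0167 ft/s²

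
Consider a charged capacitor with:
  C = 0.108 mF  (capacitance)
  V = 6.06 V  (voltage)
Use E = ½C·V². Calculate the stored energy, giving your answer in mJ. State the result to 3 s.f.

E is given directly by: E = ½CV².
C = 0.108 mF = 1.080×10^-4 F; V = 6.06 V.
E = 0.001983 J
0.001983 J × (1 mJ / 0.001000 J) = 1.983 mJ

1.98 mJ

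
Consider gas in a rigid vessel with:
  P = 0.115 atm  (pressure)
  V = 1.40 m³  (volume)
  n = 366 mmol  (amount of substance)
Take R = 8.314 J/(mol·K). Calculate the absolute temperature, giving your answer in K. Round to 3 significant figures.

5360 K

Rearranging: T = PV/(nR).
P = 0.115 atm = 11652 Pa; V = 1.40 m³; n = 366 mmol = 0.3660 mol; R = 8.314 J/(mol·K).
T = 5361 K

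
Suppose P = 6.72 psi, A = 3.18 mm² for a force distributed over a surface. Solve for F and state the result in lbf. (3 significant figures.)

Rearranging P = F/A for F: F = P·A.
P = 6.72 psi = 46333 Pa; A = 3.18 mm² = 3.180×10^-6 m².
F = 0.1473 N
0.1473 N × (1 lbf / 4.448 N) = 0.03312 lbf

0.0331 lbf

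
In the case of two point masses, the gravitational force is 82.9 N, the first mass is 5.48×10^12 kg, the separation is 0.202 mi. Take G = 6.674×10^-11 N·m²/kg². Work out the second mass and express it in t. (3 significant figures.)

Rearranging: m₂ = F·r²/(G·m₁).
F = 82.9 N; m₁ = 5.48×10^12 kg; r = 0.202 mi = 325.1 m; G = 6.674×10^-11 N·m²/kg².
m₂ = 23955 kg
23955 kg × (1 t / 1000 kg) = 23.95 t

24.0 t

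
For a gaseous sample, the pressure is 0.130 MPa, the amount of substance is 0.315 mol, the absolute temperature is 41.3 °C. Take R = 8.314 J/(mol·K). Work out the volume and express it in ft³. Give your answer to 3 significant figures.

0.224 ft³

Rearranging: V = nRT/P.
P = 0.130 MPa = 1.300×10^5 Pa; n = 0.315 mol; T = 41.3 °C = 314.4 K; R = 8.314 J/(mol·K).
V = 0.006335 m³
0.006335 m³ × (1 ft³ / 0.02832 m³) = 0.2237 ft³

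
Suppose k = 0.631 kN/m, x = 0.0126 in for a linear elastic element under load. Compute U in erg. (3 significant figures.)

U is given directly by: U = ½kx².
k = 0.631 kN/m = 631.0 N/m; x = 0.0126 in = 3.200×10^-4 m.
U = 3.232×10^-5 J
3.232×10^-5 J × (1 erg / 1.000×10^-7 J) = 323.2 erg

323 erg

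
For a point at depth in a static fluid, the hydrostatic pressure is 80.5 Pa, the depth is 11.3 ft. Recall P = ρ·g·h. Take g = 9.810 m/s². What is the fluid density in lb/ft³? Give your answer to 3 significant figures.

Solving P = ρ·g·h for ρ: ρ = P/(g·h).
P = 80.5 Pa; h = 11.3 ft = 3.444 m; g = 9.810 m/s².
ρ = 2.383 kg/m³
2.383 kg/m³ × (1 lb/ft³ / 16.02 kg/m³) = 0.1487 lb/ft³

0.149 lb/ft³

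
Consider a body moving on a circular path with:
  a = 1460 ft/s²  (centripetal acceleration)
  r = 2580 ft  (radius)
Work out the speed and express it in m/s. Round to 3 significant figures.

Rearranging: v = √(a·r).
a = 1460 ft/s² = 445.0 m/s²; r = 2580 ft = 786.4 m.
v = 591.6 m/s

592 m/s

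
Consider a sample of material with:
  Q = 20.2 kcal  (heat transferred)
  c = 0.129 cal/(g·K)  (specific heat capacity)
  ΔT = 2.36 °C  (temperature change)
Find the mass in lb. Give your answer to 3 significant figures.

146 lb

Solving Q = m·c·ΔT for m: m = Q/(c·ΔT).
Q = 20.2 kcal = 84517 J; c = 0.129 cal/(g·K) = 539.7 J/(kg·K); ΔT = 2.36 °C = 2.360 K.
m = 66.35 kg
66.35 kg × (1 lb / 0.4536 kg) = 146.3 lb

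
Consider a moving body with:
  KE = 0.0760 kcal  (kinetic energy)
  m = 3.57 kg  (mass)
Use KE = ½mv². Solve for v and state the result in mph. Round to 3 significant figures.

29.9 mph

Rearranging: v = √(2·KE/m).
KE = 0.0760 kcal = 318.0 J; m = 3.57 kg.
v = 13.35 m/s
13.35 m/s × (1 mph / 0.4470 m/s) = 29.86 mph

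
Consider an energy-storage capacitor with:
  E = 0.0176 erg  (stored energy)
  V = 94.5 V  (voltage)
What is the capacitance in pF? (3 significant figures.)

0.394 pF

Rearranging E = ½C·V² for C: C = 2E/V².
E = 0.0176 erg = 1.760×10^-9 J; V = 94.5 V.
C = 3.942×10^-13 F
3.942×10^-13 F × (1 pF / 1.000×10^-12 F) = 0.3942 pF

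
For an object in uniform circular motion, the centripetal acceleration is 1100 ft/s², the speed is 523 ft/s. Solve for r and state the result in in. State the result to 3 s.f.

2980 in

Rearranging: r = v²/a.
a = 1100 ft/s² = 335.3 m/s²; v = 523 ft/s = 159.4 m/s.
r = 75.79 m
75.79 m × (1 in / 0.02540 m) = 2984 in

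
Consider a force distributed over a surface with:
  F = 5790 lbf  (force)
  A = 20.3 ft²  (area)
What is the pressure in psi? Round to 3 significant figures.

1.98 psi

P is given directly by: P = F/A.
F = 5790 lbf = 25755 N; A = 20.3 ft² = 1.886 m².
P = 13656 Pa
13656 Pa × (1 psi / 6895 Pa) = 1.981 psi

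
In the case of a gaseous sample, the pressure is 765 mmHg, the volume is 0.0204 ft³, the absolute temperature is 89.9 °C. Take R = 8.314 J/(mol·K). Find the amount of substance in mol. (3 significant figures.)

From the ideal-gas law: n = PV/(RT).
P = 765 mmHg = 1.020×10^5 Pa; V = 0.0204 ft³ = 5.777×10^-4 m³; T = 89.9 °C = 363.0 K; R = 8.314 J/(mol·K).
n = 0.01952 mol

0.0195 mol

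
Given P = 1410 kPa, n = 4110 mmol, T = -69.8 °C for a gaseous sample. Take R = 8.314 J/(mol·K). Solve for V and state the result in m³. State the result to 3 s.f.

0.00493 m³

From the ideal-gas law: V = nRT/P.
P = 1410 kPa = 1.410×10^6 Pa; n = 4110 mmol = 4.110 mol; T = -69.8 °C = 203.3 K; R = 8.314 J/(mol·K).
V = 0.004928 m³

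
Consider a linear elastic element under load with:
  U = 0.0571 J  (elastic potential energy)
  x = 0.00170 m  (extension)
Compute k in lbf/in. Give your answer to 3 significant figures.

Solving U = ½k·x² for k: k = 2U/x².
U = 0.0571 J; x = 0.00170 m.
k = 39516 N/m
39516 N/m × (1 lbf/in / 175.1 N/m) = 225.6 lbf/in

226 lbf/in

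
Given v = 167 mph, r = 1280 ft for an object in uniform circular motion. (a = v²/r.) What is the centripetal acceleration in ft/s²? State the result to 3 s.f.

46.9 ft/s²

a is given directly by: a = v²/r.
v = 167 mph = 74.66 m/s; r = 1280 ft = 390.1 m.
a = 14.29 m/s²
14.29 m/s² × (1 ft/s² / 0.3048 m/s²) = 46.87 ft/s²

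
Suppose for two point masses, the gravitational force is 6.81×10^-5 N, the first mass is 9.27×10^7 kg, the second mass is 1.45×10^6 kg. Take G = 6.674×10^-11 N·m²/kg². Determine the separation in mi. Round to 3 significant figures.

Rearranging F = G·m₁·m₂/r² for r: r = √(G·m₁m₂/F).
F = 6.81×10^-5 N; m₁ = 9.27×10^7 kg; m₂ = 1.45×10^6 kg; G = 6.674×10^-11 N·m²/kg².
r = 11477 m
11477 m × (1 mi / 1609 m) = 7.132 mi

7.13 mi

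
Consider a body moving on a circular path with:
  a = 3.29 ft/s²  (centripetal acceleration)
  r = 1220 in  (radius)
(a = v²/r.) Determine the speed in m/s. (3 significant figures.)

Rearranging a = v²/r for v: v = √(a·r).
a = 3.29 ft/s² = 1.003 m/s²; r = 1220 in = 30.99 m.
v = 5.574 m/s

5.57 m/s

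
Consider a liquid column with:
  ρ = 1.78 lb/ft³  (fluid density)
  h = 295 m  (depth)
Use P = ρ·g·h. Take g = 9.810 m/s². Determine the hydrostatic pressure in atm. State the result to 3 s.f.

0.814 atm

Directly: P = ρgh.
ρ = 1.78 lb/ft³ = 28.51 kg/m³; h = 295 m; g = 9.810 m/s².
P = 82515 Pa  (the unit combination reduces to kg/(m·s²) = Pa)
82515 Pa × (1 atm / 1.013×10^5 Pa) = 0.8144 atm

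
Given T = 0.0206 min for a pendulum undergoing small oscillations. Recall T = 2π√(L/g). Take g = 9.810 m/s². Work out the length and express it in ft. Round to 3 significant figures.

1.25 ft

Rearranging: L = g·(T/2π)².
T = 0.0206 min = 1.236 s; g = 9.810 m/s².
L = 0.3796 m
0.3796 m × (1 ft / 0.3048 m) = 1.245 ft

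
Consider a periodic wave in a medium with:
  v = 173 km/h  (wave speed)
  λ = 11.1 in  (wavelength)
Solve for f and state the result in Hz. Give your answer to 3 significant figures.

Rearranging: f = v/λ.
v = 173 km/h = 48.06 m/s; λ = 11.1 in = 0.2819 m.
f = 170.4 Hz

170 Hz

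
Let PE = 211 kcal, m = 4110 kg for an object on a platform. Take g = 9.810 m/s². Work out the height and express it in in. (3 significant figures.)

862 in

Solving PE = m·g·h for h: h = PE/(m·g).
PE = 211 kcal = 8.828×10^5 J; m = 4110 kg; g = 9.810 m/s².
h = 21.90 m
21.90 m × (1 in / 0.02540 m) = 862.0 in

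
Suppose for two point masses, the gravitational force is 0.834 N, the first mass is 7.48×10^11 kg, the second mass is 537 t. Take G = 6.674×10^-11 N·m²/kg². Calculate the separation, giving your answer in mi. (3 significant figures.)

From Newton's law of gravitation: r = √(G·m₁m₂/F).
F = 0.834 N; m₁ = 7.48×10^11 kg; m₂ = 537 t = 5.370×10^5 kg; G = 6.674×10^-11 N·m²/kg².
r = 5670 m
5670 m × (1 mi / 1609 m) = 3.523 mi

3.52 mi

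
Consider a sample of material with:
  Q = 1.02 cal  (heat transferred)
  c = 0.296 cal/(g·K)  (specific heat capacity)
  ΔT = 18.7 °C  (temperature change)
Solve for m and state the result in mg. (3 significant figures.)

184 mg

Rearranging Q = m·c·ΔT for m: m = Q/(c·ΔT).
Q = 1.02 cal = 4.268 J; c = 0.296 cal/(g·K) = 1238 J/(kg·K); ΔT = 18.7 °C = 18.70 K.
m = 1.843×10^-4 kg
1.843×10^-4 kg × (1 mg / 1.000×10^-6 kg) = 184.3 mg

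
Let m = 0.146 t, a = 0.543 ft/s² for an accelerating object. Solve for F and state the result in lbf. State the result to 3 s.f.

5.43 lbf

F is given directly by: F = m·a.
m = 0.146 t = 146.0 kg; a = 0.543 ft/s² = 0.1655 m/s².
F = 24.16 N
24.16 N × (1 lbf / 4.448 N) = 5.432 lbf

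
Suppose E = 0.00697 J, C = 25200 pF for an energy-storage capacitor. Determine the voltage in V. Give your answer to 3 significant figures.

Solving E = ½C·V² for V: V = √(2E/C).
E = 0.00697 J; C = 25200 pF = 2.520×10^-8 F.
V = 743.8 V  (the unit combination reduces to kg·m²/(A·s³) = V)

744 V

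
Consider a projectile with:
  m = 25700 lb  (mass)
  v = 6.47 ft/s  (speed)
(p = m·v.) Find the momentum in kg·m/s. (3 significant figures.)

p is given directly by: p = mv.
m = 25700 lb = 11657 kg; v = 6.47 ft/s = 1.972 m/s.
p = 22989 kg·m/s

23000 kg·m/s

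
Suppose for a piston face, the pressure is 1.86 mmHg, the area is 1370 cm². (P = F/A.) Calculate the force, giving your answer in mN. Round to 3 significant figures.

34000 mN

Rearranging: F = P·A.
P = 1.86 mmHg = 248.0 Pa; A = 1370 cm² = 0.1370 m².
F = 33.97 N
33.97 N × (1 mN / 0.001000 N) = 33973 mN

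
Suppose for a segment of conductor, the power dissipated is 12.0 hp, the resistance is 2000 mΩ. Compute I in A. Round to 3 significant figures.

Solving P = I²R for I: I = √(P/R).
P = 12.0 hp = 8948 W; R = 2000 mΩ = 2.000 Ω.
I = 66.89 A

66.9 A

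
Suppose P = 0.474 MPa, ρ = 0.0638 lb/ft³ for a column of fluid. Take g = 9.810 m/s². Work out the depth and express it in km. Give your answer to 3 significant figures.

Rearranging: h = P/(ρ·g).
P = 0.474 MPa = 4.740×10^5 Pa; ρ = 0.0638 lb/ft³ = 1.022 kg/m³; g = 9.810 m/s².
h = 47279 m
47279 m × (1 km / 1000 m) = 47.28 km

47.3 km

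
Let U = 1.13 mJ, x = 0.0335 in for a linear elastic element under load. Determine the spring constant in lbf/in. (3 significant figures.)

Rearranging: k = 2U/x².
U = 1.13 mJ = 0.001130 J; x = 0.0335 in = 8.509×10^-4 m.
k = 3121 N/m
3121 N/m × (1 lbf/in / 175.1 N/m) = 17.82 lbf/in

17.8 lbf/in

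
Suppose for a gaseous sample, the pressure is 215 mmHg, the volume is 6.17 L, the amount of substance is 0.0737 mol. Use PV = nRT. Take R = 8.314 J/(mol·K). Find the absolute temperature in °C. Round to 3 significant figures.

From the ideal-gas law: T = PV/(nR).
P = 215 mmHg = 28664 Pa; V = 6.17 L = 0.006170 m³; n = 0.0737 mol; R = 8.314 J/(mol·K).
T = 288.6 K
288.6 K − 273.15 = 15.48 °C

15.5 °C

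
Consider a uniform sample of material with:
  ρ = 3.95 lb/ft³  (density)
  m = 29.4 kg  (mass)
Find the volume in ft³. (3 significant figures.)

16.4 ft³

Rearranging: V = m/ρ.
ρ = 3.95 lb/ft³ = 63.27 kg/m³; m = 29.4 kg.
V = 0.4647 m³
0.4647 m³ × (1 ft³ / 0.02832 m³) = 16.41 ft³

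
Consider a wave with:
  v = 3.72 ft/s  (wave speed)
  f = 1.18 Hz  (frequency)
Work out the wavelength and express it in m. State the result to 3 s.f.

Rearranging: λ = v/f.
v = 3.72 ft/s = 1.134 m/s; f = 1.18 Hz.
λ = 0.9609 m

0.961 m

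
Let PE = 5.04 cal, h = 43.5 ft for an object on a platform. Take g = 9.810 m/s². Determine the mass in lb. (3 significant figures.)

Rearranging PE = m·g·h for m: m = PE/(g·h).
PE = 5.04 cal = 21.09 J; h = 43.5 ft = 13.26 m; g = 9.810 m/s².
m = 0.1621 kg
0.1621 kg × (1 lb / 0.4536 kg) = 0.3574 lb

0.357 lb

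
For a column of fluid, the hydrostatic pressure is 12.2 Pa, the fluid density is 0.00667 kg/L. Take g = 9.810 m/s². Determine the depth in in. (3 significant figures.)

7.34 in

Solving P = ρ·g·h for h: h = P/(ρ·g).
P = 12.2 Pa; ρ = 0.00667 kg/L = 6.670 kg/m³; g = 9.810 m/s².
h = 0.1865 m
0.1865 m × (1 in / 0.02540 m) = 7.341 in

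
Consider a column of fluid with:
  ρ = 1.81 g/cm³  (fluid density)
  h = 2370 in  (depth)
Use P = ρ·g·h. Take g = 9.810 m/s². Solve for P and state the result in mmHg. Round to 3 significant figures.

P is given directly by: P = ρgh.
ρ = 1.81 g/cm³ = 1810 kg/m³; h = 2370 in = 60.20 m; g = 9.810 m/s².
P = 1.069×10^6 Pa  (the unit combination reduces to kg/(m·s²) = Pa)
1.069×10^6 Pa × (1 mmHg / 133.3 Pa) = 8017 mmHg

8020 mmHg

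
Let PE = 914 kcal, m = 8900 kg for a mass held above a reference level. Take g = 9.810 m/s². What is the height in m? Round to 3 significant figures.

Rearranging: h = PE/(m·g).
PE = 914 kcal = 3.824×10^6 J; m = 8900 kg; g = 9.810 m/s².
h = 43.80 m

43.8 m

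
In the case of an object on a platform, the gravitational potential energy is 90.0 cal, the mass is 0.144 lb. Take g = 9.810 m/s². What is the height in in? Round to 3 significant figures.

23100 in

Rearranging: h = PE/(m·g).
PE = 90.0 cal = 376.6 J; m = 0.144 lb = 0.06532 kg; g = 9.810 m/s².
h = 587.7 m
587.7 m × (1 in / 0.02540 m) = 23137 in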